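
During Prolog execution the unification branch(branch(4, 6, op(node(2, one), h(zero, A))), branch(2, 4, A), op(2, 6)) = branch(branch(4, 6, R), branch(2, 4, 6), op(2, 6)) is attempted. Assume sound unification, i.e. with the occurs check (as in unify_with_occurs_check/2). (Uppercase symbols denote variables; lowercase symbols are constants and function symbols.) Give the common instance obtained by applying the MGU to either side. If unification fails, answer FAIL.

Decompose branch/3: branch(4, 6, op(node(2, one), h(zero, A))) = branch(4, 6, R),  branch(2, 4, A) = branch(2, 4, 6),  op(2, 6) = op(2, 6).
Decompose branch/3: 4 = 4,  6 = 6,  op(node(2, one), h(zero, A)) = R.
Delete trivial equation 4 = 4.
Delete trivial equation 6 = 6.
Bind R := op(node(2, one), h(zero, A)); no other remaining equation mentions R.
Decompose branch/3: 2 = 2,  4 = 4,  A = 6.
Delete trivial equation 2 = 2.
Delete trivial equation 4 = 4.
Bind A := 6; no other remaining equation mentions A. Substituting into the earlier binding gives R := op(node(2, one), h(zero, 6)).
Delete trivial equation op(2, 6) = op(2, 6).
Applying the MGU to either side gives branch(branch(4, 6, op(node(2, one), h(zero, 6))), branch(2, 4, 6), op(2, 6)).

branch(branch(4, 6, op(node(2, one), h(zero, 6))), branch(2, 4, 6), op(2, 6))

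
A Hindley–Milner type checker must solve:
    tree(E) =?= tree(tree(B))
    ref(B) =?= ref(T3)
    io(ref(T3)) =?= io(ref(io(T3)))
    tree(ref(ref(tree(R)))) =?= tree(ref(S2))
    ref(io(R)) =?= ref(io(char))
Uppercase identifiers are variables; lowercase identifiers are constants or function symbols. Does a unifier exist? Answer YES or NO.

NO

Decompose tree/1: E =?= tree(B).
Bind E := tree(B); no other remaining equation mentions E.
Decompose ref/1: B =?= T3.
Bind B := T3; no other remaining equation mentions B. Substituting into the earlier binding gives E := tree(T3).
Decompose io/1: ref(T3) =?= ref(io(T3)).
Decompose ref/1: T3 =?= io(T3).
Occurs check fails: T3 occurs in io(T3); the equation T3 =?= io(T3) has no finite solution.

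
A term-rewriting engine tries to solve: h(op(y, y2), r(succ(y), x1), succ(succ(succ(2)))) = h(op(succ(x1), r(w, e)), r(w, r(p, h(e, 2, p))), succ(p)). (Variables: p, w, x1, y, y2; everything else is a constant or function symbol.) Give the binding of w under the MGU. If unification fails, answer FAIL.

Decompose h/3: op(y, y2) = op(succ(x1), r(w, e)),  r(succ(y), x1) = r(w, r(p, h(e, 2, p))),  succ(succ(succ(2))) = succ(p).
Decompose op/2: y = succ(x1),  y2 = r(w, e).
Bind y := succ(x1); substituting into the one remaining equation that mentions y gives: r(succ(succ(x1)), x1) = r(w, r(p, h(e, 2, p))).
Bind y2 := r(w, e); no other remaining equation mentions y2.
Decompose r/2: succ(succ(x1)) = w,  x1 = r(p, h(e, 2, p)).
Bind w := succ(succ(x1)); no other remaining equation mentions w. Substituting into the earlier binding gives y2 := r(succ(succ(x1)), e).
Bind x1 := r(p, h(e, 2, p)); no other remaining equation mentions x1. Substituting into the earlier bindings gives y := succ(r(p, h(e, 2, p))), y2 := r(succ(succ(r(p, h(e, 2, p)))), e), w := succ(succ(r(p, h(e, 2, p)))).
Decompose succ/1: succ(succ(2)) = p.
Bind p := succ(succ(2)). Substituting into the earlier bindings gives y := succ(r(succ(succ(2)), h(e, 2, succ(succ(2))))), y2 := r(succ(succ(r(succ(succ(2)), h(e, 2, succ(succ(2)))))), e), w := succ(succ(r(succ(succ(2)), h(e, 2, succ(succ(2)))))), x1 := r(succ(succ(2)), h(e, 2, succ(succ(2)))).
MGU = { y -> succ(r(succ(succ(2)), h(e, 2, succ(succ(2))))), y2 -> r(succ(succ(r(succ(succ(2)), h(e, 2, succ(succ(2)))))), e), w -> succ(succ(r(succ(succ(2)), h(e, 2, succ(succ(2)))))), x1 -> r(succ(succ(2)), h(e, 2, succ(succ(2)))), p -> succ(succ(2)) }, so w -> succ(succ(r(succ(succ(2)), h(e, 2, succ(succ(2)))))).

succ(succ(r(succ(succ(2)), h(e, 2, succ(succ(2))))))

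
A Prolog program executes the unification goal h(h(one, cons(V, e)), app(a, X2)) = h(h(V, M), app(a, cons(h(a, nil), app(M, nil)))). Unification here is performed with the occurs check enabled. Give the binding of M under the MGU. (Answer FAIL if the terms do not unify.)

Decompose h/2: h(one, cons(V, e)) = h(V, M),  app(a, X2) = app(a, cons(h(a, nil), app(M, nil))).
Decompose h/2: one = V,  cons(V, e) = M.
Bind V := one; substituting into the one remaining equation that mentions V gives: cons(one, e) = M.
Bind M := cons(one, e); substituting into the remaining equation gives: app(a, X2) = app(a, cons(h(a, nil), app(cons(one, e), nil))).
Decompose app/2: a = a,  X2 = cons(h(a, nil), app(cons(one, e), nil)).
Delete trivial equation a = a.
Bind X2 := cons(h(a, nil), app(cons(one, e), nil)).
MGU = { V -> one, M -> cons(one, e), X2 -> cons(h(a, nil), app(cons(one, e), nil)) }, so M -> cons(one, e).

cons(one, e)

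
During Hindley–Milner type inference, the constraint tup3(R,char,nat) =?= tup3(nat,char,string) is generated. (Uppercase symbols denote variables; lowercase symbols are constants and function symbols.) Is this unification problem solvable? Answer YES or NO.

NO

Decompose tup3/3: R =?= nat,  char =?= char,  nat =?= string.
Bind R := nat; no other remaining equation mentions R.
Delete trivial equation char =?= char.
Clash: constants nat and string differ; no unifier exists.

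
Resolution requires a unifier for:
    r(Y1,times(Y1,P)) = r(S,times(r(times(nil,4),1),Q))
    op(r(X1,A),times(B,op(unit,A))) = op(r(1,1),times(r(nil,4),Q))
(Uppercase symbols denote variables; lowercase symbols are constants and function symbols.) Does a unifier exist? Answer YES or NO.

Decompose r/2: Y1 = S,  times(Y1,P) = times(r(times(nil,4),1),Q).
Bind Y1 := S; substituting into the one remaining equation that mentions Y1 gives: times(S,P) = times(r(times(nil,4),1),Q).
Decompose times/2: S = r(times(nil,4),1),  P = Q.
Bind S := r(times(nil,4),1); no other remaining equation mentions S. Substituting into the earlier binding gives Y1 := r(times(nil,4),1).
Bind P := Q; no other remaining equation mentions P.
Decompose op/2: r(X1,A) = r(1,1),  times(B,op(unit,A)) = times(r(nil,4),Q).
Decompose r/2: X1 = 1,  A = 1.
Bind X1 := 1; no other remaining equation mentions X1.
Bind A := 1; substituting into the remaining equation gives: times(B,op(unit,1)) = times(r(nil,4),Q).
Decompose times/2: B = r(nil,4),  op(unit,1) = Q.
Bind B := r(nil,4); no other remaining equation mentions B.
Bind Q := op(unit,1). Substituting into the earlier binding gives P := op(unit,1).
No equations remain and no clash or occurs-check failure arose, so a unifier exists.

YES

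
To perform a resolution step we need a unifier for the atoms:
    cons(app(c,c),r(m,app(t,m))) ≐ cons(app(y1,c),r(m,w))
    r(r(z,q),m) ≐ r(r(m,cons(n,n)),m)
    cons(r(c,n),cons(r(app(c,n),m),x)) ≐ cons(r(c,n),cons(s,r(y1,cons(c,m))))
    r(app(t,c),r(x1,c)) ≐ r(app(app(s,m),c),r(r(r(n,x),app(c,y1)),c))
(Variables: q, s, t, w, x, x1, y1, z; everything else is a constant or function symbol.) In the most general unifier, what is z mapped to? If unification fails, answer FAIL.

Decompose cons/2: app(c,c) ≐ app(y1,c),  r(m,app(t,m)) ≐ r(m,w).
Decompose app/2: c ≐ y1,  c ≐ c.
Bind y1 := c; substituting into the 2 remaining equations that mention y1 gives: cons(r(c,n),cons(r(app(c,n),m),x)) ≐ cons(r(c,n),cons(s,r(c,cons(c,m)))),  r(app(t,c),r(x1,c)) ≐ r(app(app(s,m),c),r(r(r(n,x),app(c,c)),c)).
Delete trivial equation c ≐ c.
Decompose r/2: m ≐ m,  app(t,m) ≐ w.
Delete trivial equation m ≐ m.
Bind w := app(t,m); no other remaining equation mentions w.
Decompose r/2: r(z,q) ≐ r(m,cons(n,n)),  m ≐ m.
Decompose r/2: z ≐ m,  q ≐ cons(n,n).
Bind z := m; no other remaining equation mentions z.
Bind q := cons(n,n); no other remaining equation mentions q.
Delete trivial equation m ≐ m.
Decompose cons/2: r(c,n) ≐ r(c,n),  cons(r(app(c,n),m),x) ≐ cons(s,r(c,cons(c,m))).
Delete trivial equation r(c,n) ≐ r(c,n).
Decompose cons/2: r(app(c,n),m) ≐ s,  x ≐ r(c,cons(c,m)).
Bind s := r(app(c,n),m); substituting into the one remaining equation that mentions s gives: r(app(t,c),r(x1,c)) ≐ r(app(app(r(app(c,n),m),m),c),r(r(r(n,x),app(c,c)),c)).
Bind x := r(c,cons(c,m)); substituting into the remaining equation gives: r(app(t,c),r(x1,c)) ≐ r(app(app(r(app(c,n),m),m),c),r(r(r(n,r(c,cons(c,m))),app(c,c)),c)).
Decompose r/2: app(t,c) ≐ app(app(r(app(c,n),m),m),c),  r(x1,c) ≐ r(r(r(n,r(c,cons(c,m))),app(c,c)),c).
Decompose app/2: t ≐ app(r(app(c,n),m),m),  c ≐ c.
Bind t := app(r(app(c,n),m),m); no other remaining equation mentions t. Substituting into the earlier binding gives w := app(app(r(app(c,n),m),m),m).
Delete trivial equation c ≐ c.
Decompose r/2: x1 ≐ r(r(n,r(c,cons(c,m))),app(c,c)),  c ≐ c.
Bind x1 := r(r(n,r(c,cons(c,m))),app(c,c)); no other remaining equation mentions x1.
Delete trivial equation c ≐ c.
MGU = { y1 -> c, w -> app(app(r(app(c,n),m),m),m), z -> m, q -> cons(n,n), s -> r(app(c,n),m), x -> r(c,cons(c,m)), t -> app(r(app(c,n),m),m), x1 -> r(r(n,r(c,cons(c,m))),app(c,c)) }, so z -> m.

m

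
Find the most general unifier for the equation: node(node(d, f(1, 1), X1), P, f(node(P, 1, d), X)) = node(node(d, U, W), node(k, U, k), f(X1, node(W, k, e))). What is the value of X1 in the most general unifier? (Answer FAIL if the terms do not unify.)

Decompose node/3: node(d, f(1, 1), X1) = node(d, U, W),  P = node(k, U, k),  f(node(P, 1, d), X) = f(X1, node(W, k, e)).
Decompose node/3: d = d,  f(1, 1) = U,  X1 = W.
Delete trivial equation d = d.
Bind U := f(1, 1); substituting into the one remaining equation that mentions U gives: P = node(k, f(1, 1), k).
Bind X1 := W; substituting into the one remaining equation that mentions X1 gives: f(node(P, 1, d), X) = f(W, node(W, k, e)).
Bind P := node(k, f(1, 1), k); substituting into the remaining equation gives: f(node(node(k, f(1, 1), k), 1, d), X) = f(W, node(W, k, e)).
Decompose f/2: node(node(k, f(1, 1), k), 1, d) = W,  X = node(W, k, e).
Bind W := node(node(k, f(1, 1), k), 1, d); substituting into the remaining equation gives: X = node(node(node(k, f(1, 1), k), 1, d), k, e). Substituting into the earlier binding gives X1 := node(node(k, f(1, 1), k), 1, d).
Bind X := node(node(node(k, f(1, 1), k), 1, d), k, e).
MGU = { U -> f(1, 1), X1 -> node(node(k, f(1, 1), k), 1, d), P -> node(k, f(1, 1), k), W -> node(node(k, f(1, 1), k), 1, d), X -> node(node(node(k, f(1, 1), k), 1, d), k, e) }, so X1 -> node(node(k, f(1, 1), k), 1, d).

node(node(k, f(1, 1), k), 1, d)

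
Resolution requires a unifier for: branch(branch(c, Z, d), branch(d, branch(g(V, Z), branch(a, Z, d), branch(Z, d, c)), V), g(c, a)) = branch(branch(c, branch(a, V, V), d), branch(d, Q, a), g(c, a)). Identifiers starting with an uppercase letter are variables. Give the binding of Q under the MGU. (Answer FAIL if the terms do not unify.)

Decompose branch/3: branch(c, Z, d) = branch(c, branch(a, V, V), d),  branch(d, branch(g(V, Z), branch(a, Z, d), branch(Z, d, c)), V) = branch(d, Q, a),  g(c, a) = g(c, a).
Decompose branch/3: c = c,  Z = branch(a, V, V),  d = d.
Delete trivial equation c = c.
Bind Z := branch(a, V, V); substituting into the one remaining equation that mentions Z gives: branch(d, branch(g(V, branch(a, V, V)), branch(a, branch(a, V, V), d), branch(branch(a, V, V), d, c)), V) = branch(d, Q, a).
Delete trivial equation d = d.
Decompose branch/3: d = d,  branch(g(V, branch(a, V, V)), branch(a, branch(a, V, V), d), branch(branch(a, V, V), d, c)) = Q,  V = a.
Delete trivial equation d = d.
Bind Q := branch(g(V, branch(a, V, V)), branch(a, branch(a, V, V), d), branch(branch(a, V, V), d, c)); no other remaining equation mentions Q.
Bind V := a; no other remaining equation mentions V. Substituting into the earlier bindings gives Z := branch(a, a, a), Q := branch(g(a, branch(a, a, a)), branch(a, branch(a, a, a), d), branch(branch(a, a, a), d, c)).
Delete trivial equation g(c, a) = g(c, a).
MGU = { Z -> branch(a, a, a), Q -> branch(g(a, branch(a, a, a)), branch(a, branch(a, a, a), d), branch(branch(a, a, a), d, c)), V -> a }, so Q -> branch(g(a, branch(a, a, a)), branch(a, branch(a, a, a), d), branch(branch(a, a, a), d, c)).

branch(g(a, branch(a, a, a)), branch(a, branch(a, a, a), d), branch(branch(a, a, a), d, c))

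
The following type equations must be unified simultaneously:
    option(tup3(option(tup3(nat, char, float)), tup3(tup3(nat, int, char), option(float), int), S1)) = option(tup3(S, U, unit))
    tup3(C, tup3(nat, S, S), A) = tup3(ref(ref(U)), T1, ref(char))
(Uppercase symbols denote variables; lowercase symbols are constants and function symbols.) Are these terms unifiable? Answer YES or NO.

Decompose option/1: tup3(option(tup3(nat, char, float)), tup3(tup3(nat, int, char), option(float), int), S1) = tup3(S, U, unit).
Decompose tup3/3: option(tup3(nat, char, float)) = S,  tup3(tup3(nat, int, char), option(float), int) = U,  S1 = unit.
Bind S := option(tup3(nat, char, float)); substituting into the one remaining equation that mentions S gives: tup3(C, tup3(nat, option(tup3(nat, char, float)), option(tup3(nat, char, float))), A) = tup3(ref(ref(U)), T1, ref(char)).
Bind U := tup3(tup3(nat, int, char), option(float), int); substituting into the one remaining equation that mentions U gives: tup3(C, tup3(nat, option(tup3(nat, char, float)), option(tup3(nat, char, float))), A) = tup3(ref(ref(tup3(tup3(nat, int, char), option(float), int))), T1, ref(char)).
Bind S1 := unit; no other remaining equation mentions S1.
Decompose tup3/3: C = ref(ref(tup3(tup3(nat, int, char), option(float), int))),  tup3(nat, option(tup3(nat, char, float)), option(tup3(nat, char, float))) = T1,  A = ref(char).
Bind C := ref(ref(tup3(tup3(nat, int, char), option(float), int))); no other remaining equation mentions C.
Bind T1 := tup3(nat, option(tup3(nat, char, float)), option(tup3(nat, char, float))); no other remaining equation mentions T1.
Bind A := ref(char).
No equations remain and no clash or occurs-check failure arose, so a unifier exists.

YES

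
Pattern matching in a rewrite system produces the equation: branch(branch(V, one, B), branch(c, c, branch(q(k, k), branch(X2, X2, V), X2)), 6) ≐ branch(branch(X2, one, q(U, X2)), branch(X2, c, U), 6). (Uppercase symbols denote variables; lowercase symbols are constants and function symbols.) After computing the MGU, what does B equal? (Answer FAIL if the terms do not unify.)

Decompose branch/3: branch(V, one, B) ≐ branch(X2, one, q(U, X2)),  branch(c, c, branch(q(k, k), branch(X2, X2, V), X2)) ≐ branch(X2, c, U),  6 ≐ 6.
Decompose branch/3: V ≐ X2,  one ≐ one,  B ≐ q(U, X2).
Bind V := X2; substituting into the one remaining equation that mentions V gives: branch(c, c, branch(q(k, k), branch(X2, X2, X2), X2)) ≐ branch(X2, c, U).
Delete trivial equation one ≐ one.
Bind B := q(U, X2); no other remaining equation mentions B.
Decompose branch/3: c ≐ X2,  c ≐ c,  branch(q(k, k), branch(X2, X2, X2), X2) ≐ U.
Bind X2 := c; substituting into the one remaining equation that mentions X2 gives: branch(q(k, k), branch(c, c, c), c) ≐ U. Substituting into the earlier bindings gives V := c, B := q(U, c).
Delete trivial equation c ≐ c.
Bind U := branch(q(k, k), branch(c, c, c), c); no other remaining equation mentions U. Substituting into the earlier binding gives B := q(branch(q(k, k), branch(c, c, c), c), c).
Delete trivial equation 6 ≐ 6.
MGU = { V := c, B := q(branch(q(k, k), branch(c, c, c), c), c), X2 := c, U := branch(q(k, k), branch(c, c, c), c) }, so B := q(branch(q(k, k), branch(c, c, c), c), c).

q(branch(q(k, k), branch(c, c, c), c), c)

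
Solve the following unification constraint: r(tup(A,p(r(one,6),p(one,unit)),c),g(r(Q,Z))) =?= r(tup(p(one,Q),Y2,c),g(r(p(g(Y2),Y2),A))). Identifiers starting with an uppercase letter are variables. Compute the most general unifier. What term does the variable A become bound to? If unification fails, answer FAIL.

p(one,p(g(p(r(one,6),p(one,unit))),p(r(one,6),p(one,unit))))

Decompose r/2: tup(A,p(r(one,6),p(one,unit)),c) =?= tup(p(one,Q),Y2,c),  g(r(Q,Z)) =?= g(r(p(g(Y2),Y2),A)).
Decompose tup/3: A =?= p(one,Q),  p(r(one,6),p(one,unit)) =?= Y2,  c =?= c.
Bind A := p(one,Q); substituting into the one remaining equation that mentions A gives: g(r(Q,Z)) =?= g(r(p(g(Y2),Y2),p(one,Q))).
Bind Y2 := p(r(one,6),p(one,unit)); substituting into the one remaining equation that mentions Y2 gives: g(r(Q,Z)) =?= g(r(p(g(p(r(one,6),p(one,unit))),p(r(one,6),p(one,unit))),p(one,Q))).
Delete trivial equation c =?= c.
Decompose g/1: r(Q,Z) =?= r(p(g(p(r(one,6),p(one,unit))),p(r(one,6),p(one,unit))),p(one,Q)).
Decompose r/2: Q =?= p(g(p(r(one,6),p(one,unit))),p(r(one,6),p(one,unit))),  Z =?= p(one,Q).
Bind Q := p(g(p(r(one,6),p(one,unit))),p(r(one,6),p(one,unit))); substituting into the remaining equation gives: Z =?= p(one,p(g(p(r(one,6),p(one,unit))),p(r(one,6),p(one,unit)))). Substituting into the earlier binding gives A := p(one,p(g(p(r(one,6),p(one,unit))),p(r(one,6),p(one,unit)))).
Bind Z := p(one,p(g(p(r(one,6),p(one,unit))),p(r(one,6),p(one,unit)))).
MGU = { A -> p(one,p(g(p(r(one,6),p(one,unit))),p(r(one,6),p(one,unit)))), Y2 -> p(r(one,6),p(one,unit)), Q -> p(g(p(r(one,6),p(one,unit))),p(r(one,6),p(one,unit))), Z -> p(one,p(g(p(r(one,6),p(one,unit))),p(r(one,6),p(one,unit)))) }, so A -> p(one,p(g(p(r(one,6),p(one,unit))),p(r(one,6),p(one,unit)))).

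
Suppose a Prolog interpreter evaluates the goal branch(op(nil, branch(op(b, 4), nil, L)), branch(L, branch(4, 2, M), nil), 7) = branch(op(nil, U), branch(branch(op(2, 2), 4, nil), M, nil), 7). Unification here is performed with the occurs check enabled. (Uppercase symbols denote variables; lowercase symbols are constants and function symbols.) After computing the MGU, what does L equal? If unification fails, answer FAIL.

Decompose branch/3: op(nil, branch(op(b, 4), nil, L)) = op(nil, U),  branch(L, branch(4, 2, M), nil) = branch(branch(op(2, 2), 4, nil), M, nil),  7 = 7.
Decompose op/2: nil = nil,  branch(op(b, 4), nil, L) = U.
Delete trivial equation nil = nil.
Bind U := branch(op(b, 4), nil, L); no other remaining equation mentions U.
Decompose branch/3: L = branch(op(2, 2), 4, nil),  branch(4, 2, M) = M,  nil = nil.
Bind L := branch(op(2, 2), 4, nil); no other remaining equation mentions L. Substituting into the earlier binding gives U := branch(op(b, 4), nil, branch(op(2, 2), 4, nil)).
Occurs check fails: M occurs in branch(4, 2, M); the equation M = branch(4, 2, M) has no finite solution.

FAIL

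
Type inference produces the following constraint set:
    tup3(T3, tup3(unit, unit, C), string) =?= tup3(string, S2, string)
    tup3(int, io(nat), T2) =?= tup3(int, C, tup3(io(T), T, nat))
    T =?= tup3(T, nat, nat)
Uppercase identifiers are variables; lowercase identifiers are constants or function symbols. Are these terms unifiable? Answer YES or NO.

Decompose tup3/3: T3 =?= string,  tup3(unit, unit, C) =?= S2,  string =?= string.
Bind T3 := string; no other remaining equation mentions T3.
Bind S2 := tup3(unit, unit, C); no other remaining equation mentions S2.
Delete trivial equation string =?= string.
Decompose tup3/3: int =?= int,  io(nat) =?= C,  T2 =?= tup3(io(T), T, nat).
Delete trivial equation int =?= int.
Bind C := io(nat); no other remaining equation mentions C. Substituting into the earlier binding gives S2 := tup3(unit, unit, io(nat)).
Bind T2 := tup3(io(T), T, nat); no other remaining equation mentions T2.
Occurs check fails: T occurs in tup3(T, nat, nat); the equation T =?= tup3(T, nat, nat) has no finite solution.

NO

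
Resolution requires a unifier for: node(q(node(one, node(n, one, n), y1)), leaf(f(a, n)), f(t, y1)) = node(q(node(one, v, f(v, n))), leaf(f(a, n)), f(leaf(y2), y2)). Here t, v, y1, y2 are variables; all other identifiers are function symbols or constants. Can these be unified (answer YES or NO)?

Decompose node/3: q(node(one, node(n, one, n), y1)) = q(node(one, v, f(v, n))),  leaf(f(a, n)) = leaf(f(a, n)),  f(t, y1) = f(leaf(y2), y2).
Decompose q/1: node(one, node(n, one, n), y1) = node(one, v, f(v, n)).
Decompose node/3: one = one,  node(n, one, n) = v,  y1 = f(v, n).
Delete trivial equation one = one.
Bind v := node(n, one, n); substituting into the one remaining equation that mentions v gives: y1 = f(node(n, one, n), n).
Bind y1 := f(node(n, one, n), n); substituting into the one remaining equation that mentions y1 gives: f(t, f(node(n, one, n), n)) = f(leaf(y2), y2).
Delete trivial equation leaf(f(a, n)) = leaf(f(a, n)).
Decompose f/2: t = leaf(y2),  f(node(n, one, n), n) = y2.
Bind t := leaf(y2); no other remaining equation mentions t.
Bind y2 := f(node(n, one, n), n). Substituting into the earlier binding gives t := leaf(f(node(n, one, n), n)).
No equations remain and no clash or occurs-check failure arose, so a unifier exists.

YES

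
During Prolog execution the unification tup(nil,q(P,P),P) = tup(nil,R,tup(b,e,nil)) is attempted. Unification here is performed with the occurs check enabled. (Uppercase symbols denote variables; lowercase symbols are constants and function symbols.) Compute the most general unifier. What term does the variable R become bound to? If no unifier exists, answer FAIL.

q(tup(b,e,nil),tup(b,e,nil))

Decompose tup/3: nil = nil,  q(P,P) = R,  P = tup(b,e,nil).
Delete trivial equation nil = nil.
Bind R := q(P,P); no other remaining equation mentions R.
Bind P := tup(b,e,nil). Substituting into the earlier binding gives R := q(tup(b,e,nil),tup(b,e,nil)).
MGU = { R ↦ q(tup(b,e,nil),tup(b,e,nil)), P ↦ tup(b,e,nil) }, so R ↦ q(tup(b,e,nil),tup(b,e,nil)).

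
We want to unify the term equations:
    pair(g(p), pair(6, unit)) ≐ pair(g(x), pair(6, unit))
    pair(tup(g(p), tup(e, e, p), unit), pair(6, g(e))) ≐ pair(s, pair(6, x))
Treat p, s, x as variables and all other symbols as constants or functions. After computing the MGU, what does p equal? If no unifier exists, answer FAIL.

g(e)

Decompose pair/2: g(p) ≐ g(x),  pair(6, unit) ≐ pair(6, unit).
Decompose g/1: p ≐ x.
Bind p := x; substituting into the one remaining equation that mentions p gives: pair(tup(g(x), tup(e, e, x), unit), pair(6, g(e))) ≐ pair(s, pair(6, x)).
Delete trivial equation pair(6, unit) ≐ pair(6, unit).
Decompose pair/2: tup(g(x), tup(e, e, x), unit) ≐ s,  pair(6, g(e)) ≐ pair(6, x).
Bind s := tup(g(x), tup(e, e, x), unit); no other remaining equation mentions s.
Decompose pair/2: 6 ≐ 6,  g(e) ≐ x.
Delete trivial equation 6 ≐ 6.
Bind x := g(e). Substituting into the earlier bindings gives p := g(e), s := tup(g(g(e)), tup(e, e, g(e)), unit).
MGU = { p ↦ g(e), s ↦ tup(g(g(e)), tup(e, e, g(e)), unit), x ↦ g(e) }, so p ↦ g(e).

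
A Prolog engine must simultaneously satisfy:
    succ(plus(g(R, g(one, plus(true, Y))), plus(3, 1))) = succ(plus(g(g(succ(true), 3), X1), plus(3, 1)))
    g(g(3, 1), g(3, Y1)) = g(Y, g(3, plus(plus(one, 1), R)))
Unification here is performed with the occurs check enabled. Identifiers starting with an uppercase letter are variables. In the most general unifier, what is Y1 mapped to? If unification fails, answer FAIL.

plus(plus(one, 1), g(succ(true), 3))

Decompose succ/1: plus(g(R, g(one, plus(true, Y))), plus(3, 1)) = plus(g(g(succ(true), 3), X1), plus(3, 1)).
Decompose plus/2: g(R, g(one, plus(true, Y))) = g(g(succ(true), 3), X1),  plus(3, 1) = plus(3, 1).
Decompose g/2: R = g(succ(true), 3),  g(one, plus(true, Y)) = X1.
Bind R := g(succ(true), 3); substituting into the one remaining equation that mentions R gives: g(g(3, 1), g(3, Y1)) = g(Y, g(3, plus(plus(one, 1), g(succ(true), 3)))).
Bind X1 := g(one, plus(true, Y)); no other remaining equation mentions X1.
Delete trivial equation plus(3, 1) = plus(3, 1).
Decompose g/2: g(3, 1) = Y,  g(3, Y1) = g(3, plus(plus(one, 1), g(succ(true), 3))).
Bind Y := g(3, 1); no other remaining equation mentions Y. Substituting into the earlier binding gives X1 := g(one, plus(true, g(3, 1))).
Decompose g/2: 3 = 3,  Y1 = plus(plus(one, 1), g(succ(true), 3)).
Delete trivial equation 3 = 3.
Bind Y1 := plus(plus(one, 1), g(succ(true), 3)).
MGU = { R ↦ g(succ(true), 3), X1 ↦ g(one, plus(true, g(3, 1))), Y ↦ g(3, 1), Y1 ↦ plus(plus(one, 1), g(succ(true), 3)) }, so Y1 ↦ plus(plus(one, 1), g(succ(true), 3)).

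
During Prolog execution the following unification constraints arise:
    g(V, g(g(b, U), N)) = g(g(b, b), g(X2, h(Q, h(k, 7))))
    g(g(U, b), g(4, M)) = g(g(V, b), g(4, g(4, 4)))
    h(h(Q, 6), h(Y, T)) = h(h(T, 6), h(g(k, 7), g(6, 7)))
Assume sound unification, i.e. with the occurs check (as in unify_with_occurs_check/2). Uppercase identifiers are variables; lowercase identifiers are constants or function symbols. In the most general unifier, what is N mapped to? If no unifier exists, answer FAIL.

Decompose g/2: V = g(b, b),  g(g(b, U), N) = g(X2, h(Q, h(k, 7))).
Bind V := g(b, b); substituting into the one remaining equation that mentions V gives: g(g(U, b), g(4, M)) = g(g(g(b, b), b), g(4, g(4, 4))).
Decompose g/2: g(b, U) = X2,  N = h(Q, h(k, 7)).
Bind X2 := g(b, U); no other remaining equation mentions X2.
Bind N := h(Q, h(k, 7)); no other remaining equation mentions N.
Decompose g/2: g(U, b) = g(g(b, b), b),  g(4, M) = g(4, g(4, 4)).
Decompose g/2: U = g(b, b),  b = b.
Bind U := g(b, b); no other remaining equation mentions U. Substituting into the earlier binding gives X2 := g(b, g(b, b)).
Delete trivial equation b = b.
Decompose g/2: 4 = 4,  M = g(4, 4).
Delete trivial equation 4 = 4.
Bind M := g(4, 4); no other remaining equation mentions M.
Decompose h/2: h(Q, 6) = h(T, 6),  h(Y, T) = h(g(k, 7), g(6, 7)).
Decompose h/2: Q = T,  6 = 6.
Bind Q := T; no other remaining equation mentions Q. Substituting into the earlier binding gives N := h(T, h(k, 7)).
Delete trivial equation 6 = 6.
Decompose h/2: Y = g(k, 7),  T = g(6, 7).
Bind Y := g(k, 7); no other remaining equation mentions Y.
Bind T := g(6, 7). Substituting into the earlier bindings gives N := h(g(6, 7), h(k, 7)), Q := g(6, 7).
MGU = { V = g(b, b), X2 = g(b, g(b, b)), N = h(g(6, 7), h(k, 7)), U = g(b, b), M = g(4, 4), Q = g(6, 7), Y = g(k, 7), T = g(6, 7) }, so N = h(g(6, 7), h(k, 7)).

h(g(6, 7), h(k, 7))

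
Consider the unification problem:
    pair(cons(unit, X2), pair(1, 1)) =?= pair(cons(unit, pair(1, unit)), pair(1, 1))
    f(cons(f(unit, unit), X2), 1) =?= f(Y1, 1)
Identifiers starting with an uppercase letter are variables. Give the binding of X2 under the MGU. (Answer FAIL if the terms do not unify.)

pair(1, unit)

Decompose pair/2: cons(unit, X2) =?= cons(unit, pair(1, unit)),  pair(1, 1) =?= pair(1, 1).
Decompose cons/2: unit =?= unit,  X2 =?= pair(1, unit).
Delete trivial equation unit =?= unit.
Bind X2 := pair(1, unit); substituting into the one remaining equation that mentions X2 gives: f(cons(f(unit, unit), pair(1, unit)), 1) =?= f(Y1, 1).
Delete trivial equation pair(1, 1) =?= pair(1, 1).
Decompose f/2: cons(f(unit, unit), pair(1, unit)) =?= Y1,  1 =?= 1.
Bind Y1 := cons(f(unit, unit), pair(1, unit)); no other remaining equation mentions Y1.
Delete trivial equation 1 =?= 1.
MGU = { X2 := pair(1, unit), Y1 := cons(f(unit, unit), pair(1, unit)) }, so X2 := pair(1, unit).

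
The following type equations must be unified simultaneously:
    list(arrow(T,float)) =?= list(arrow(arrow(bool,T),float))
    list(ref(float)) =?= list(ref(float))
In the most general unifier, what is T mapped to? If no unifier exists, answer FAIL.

Decompose list/1: arrow(T,float) =?= arrow(arrow(bool,T),float).
Decompose arrow/2: T =?= arrow(bool,T),  float =?= float.
Occurs check fails: T occurs in arrow(bool,T); the equation T =?= arrow(bool,T) has no finite solution.

FAIL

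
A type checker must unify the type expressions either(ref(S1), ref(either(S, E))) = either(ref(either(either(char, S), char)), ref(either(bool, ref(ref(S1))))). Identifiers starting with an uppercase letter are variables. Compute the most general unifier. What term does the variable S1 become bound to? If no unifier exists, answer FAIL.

Decompose either/2: ref(S1) = ref(either(either(char, S), char)),  ref(either(S, E)) = ref(either(bool, ref(ref(S1)))).
Decompose ref/1: S1 = either(either(char, S), char).
Bind S1 := either(either(char, S), char); substituting into the remaining equation gives: ref(either(S, E)) = ref(either(bool, ref(ref(either(either(char, S), char))))).
Decompose ref/1: either(S, E) = either(bool, ref(ref(either(either(char, S), char)))).
Decompose either/2: S = bool,  E = ref(ref(either(either(char, S), char))).
Bind S := bool; substituting into the remaining equation gives: E = ref(ref(either(either(char, bool), char))). Substituting into the earlier binding gives S1 := either(either(char, bool), char).
Bind E := ref(ref(either(either(char, bool), char))).
MGU = { S1 ↦ either(either(char, bool), char), S ↦ bool, E ↦ ref(ref(either(either(char, bool), char))) }, so S1 ↦ either(either(char, bool), char).

either(either(char, bool), char)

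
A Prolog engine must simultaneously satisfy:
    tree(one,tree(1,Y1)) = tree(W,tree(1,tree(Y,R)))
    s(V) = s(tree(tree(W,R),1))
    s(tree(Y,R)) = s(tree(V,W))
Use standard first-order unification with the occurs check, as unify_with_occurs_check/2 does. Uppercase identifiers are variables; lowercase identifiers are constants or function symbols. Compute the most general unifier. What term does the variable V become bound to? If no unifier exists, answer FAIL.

Decompose tree/2: one = W,  tree(1,Y1) = tree(1,tree(Y,R)).
Bind W := one; substituting into the 2 remaining equations that mention W gives: s(V) = s(tree(tree(one,R),1)),  s(tree(Y,R)) = s(tree(V,one)).
Decompose tree/2: 1 = 1,  Y1 = tree(Y,R).
Delete trivial equation 1 = 1.
Bind Y1 := tree(Y,R); no other remaining equation mentions Y1.
Decompose s/1: V = tree(tree(one,R),1).
Bind V := tree(tree(one,R),1); substituting into the remaining equation gives: s(tree(Y,R)) = s(tree(tree(tree(one,R),1),one)).
Decompose s/1: tree(Y,R) = tree(tree(tree(one,R),1),one).
Decompose tree/2: Y = tree(tree(one,R),1),  R = one.
Bind Y := tree(tree(one,R),1); no other remaining equation mentions Y. Substituting into the earlier binding gives Y1 := tree(tree(tree(one,R),1),R).
Bind R := one. Substituting into the earlier bindings gives Y1 := tree(tree(tree(one,one),1),one), V := tree(tree(one,one),1), Y := tree(tree(one,one),1).
MGU = { W -> one, Y1 -> tree(tree(tree(one,one),1),one), V -> tree(tree(one,one),1), Y -> tree(tree(one,one),1), R -> one }, so V -> tree(tree(one,one),1).

tree(tree(one,one),1)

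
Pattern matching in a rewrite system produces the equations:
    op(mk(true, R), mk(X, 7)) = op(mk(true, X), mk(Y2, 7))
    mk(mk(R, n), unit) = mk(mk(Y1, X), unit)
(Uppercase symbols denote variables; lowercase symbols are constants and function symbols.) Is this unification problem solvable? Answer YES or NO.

Decompose op/2: mk(true, R) = mk(true, X),  mk(X, 7) = mk(Y2, 7).
Decompose mk/2: true = true,  R = X.
Delete trivial equation true = true.
Bind R := X; substituting into the one remaining equation that mentions R gives: mk(mk(X, n), unit) = mk(mk(Y1, X), unit).
Decompose mk/2: X = Y2,  7 = 7.
Bind X := Y2; substituting into the one remaining equation that mentions X gives: mk(mk(Y2, n), unit) = mk(mk(Y1, Y2), unit). Substituting into the earlier binding gives R := Y2.
Delete trivial equation 7 = 7.
Decompose mk/2: mk(Y2, n) = mk(Y1, Y2),  unit = unit.
Decompose mk/2: Y2 = Y1,  n = Y2.
Bind Y2 := Y1; substituting into the one remaining equation that mentions Y2 gives: n = Y1. Substituting into the earlier bindings gives R := Y1, X := Y1.
Bind Y1 := n; no other remaining equation mentions Y1. Substituting into the earlier bindings gives R := n, X := n, Y2 := n.
Delete trivial equation unit = unit.
No equations remain and no clash or occurs-check failure arose, so a unifier exists.

YES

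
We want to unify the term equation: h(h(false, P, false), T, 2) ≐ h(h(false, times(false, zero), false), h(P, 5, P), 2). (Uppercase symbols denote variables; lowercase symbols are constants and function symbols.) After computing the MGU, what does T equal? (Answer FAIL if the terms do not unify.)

Decompose h/3: h(false, P, false) ≐ h(false, times(false, zero), false),  T ≐ h(P, 5, P),  2 ≐ 2.
Decompose h/3: false ≐ false,  P ≐ times(false, zero),  false ≐ false.
Delete trivial equation false ≐ false.
Bind P := times(false, zero); substituting into the one remaining equation that mentions P gives: T ≐ h(times(false, zero), 5, times(false, zero)).
Delete trivial equation false ≐ false.
Bind T := h(times(false, zero), 5, times(false, zero)); no other remaining equation mentions T.
Delete trivial equation 2 ≐ 2.
MGU = { P := times(false, zero), T := h(times(false, zero), 5, times(false, zero)) }, so T := h(times(false, zero), 5, times(false, zero)).

h(times(false, zero), 5, times(false, zero))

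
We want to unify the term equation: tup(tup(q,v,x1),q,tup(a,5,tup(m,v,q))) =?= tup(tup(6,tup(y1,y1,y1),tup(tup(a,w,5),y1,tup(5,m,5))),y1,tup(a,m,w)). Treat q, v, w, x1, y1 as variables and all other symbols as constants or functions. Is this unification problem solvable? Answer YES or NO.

Decompose tup/3: tup(q,v,x1) =?= tup(6,tup(y1,y1,y1),tup(tup(a,w,5),y1,tup(5,m,5))),  q =?= y1,  tup(a,5,tup(m,v,q)) =?= tup(a,m,w).
Decompose tup/3: q =?= 6,  v =?= tup(y1,y1,y1),  x1 =?= tup(tup(a,w,5),y1,tup(5,m,5)).
Bind q := 6; substituting into the 2 remaining equations that mention q gives: 6 =?= y1,  tup(a,5,tup(m,v,6)) =?= tup(a,m,w).
Bind v := tup(y1,y1,y1); substituting into the one remaining equation that mentions v gives: tup(a,5,tup(m,tup(y1,y1,y1),6)) =?= tup(a,m,w).
Bind x1 := tup(tup(a,w,5),y1,tup(5,m,5)); no other remaining equation mentions x1.
Bind y1 := 6; substituting into the remaining equation gives: tup(a,5,tup(m,tup(6,6,6),6)) =?= tup(a,m,w). Substituting into the earlier bindings gives v := tup(6,6,6), x1 := tup(tup(a,w,5),6,tup(5,m,5)).
Decompose tup/3: a =?= a,  5 =?= m,  tup(m,tup(6,6,6),6) =?= w.
Delete trivial equation a =?= a.
Clash: constants 5 and m differ; no unifier exists.

NO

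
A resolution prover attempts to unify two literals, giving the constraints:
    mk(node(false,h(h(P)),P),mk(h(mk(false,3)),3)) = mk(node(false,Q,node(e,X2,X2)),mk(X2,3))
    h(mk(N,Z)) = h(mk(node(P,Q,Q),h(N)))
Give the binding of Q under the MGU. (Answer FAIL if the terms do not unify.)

Decompose mk/2: node(false,h(h(P)),P) = node(false,Q,node(e,X2,X2)),  mk(h(mk(false,3)),3) = mk(X2,3).
Decompose node/3: false = false,  h(h(P)) = Q,  P = node(e,X2,X2).
Delete trivial equation false = false.
Bind Q := h(h(P)); substituting into the one remaining equation that mentions Q gives: h(mk(N,Z)) = h(mk(node(P,h(h(P)),h(h(P))),h(N))).
Bind P := node(e,X2,X2); substituting into the one remaining equation that mentions P gives: h(mk(N,Z)) = h(mk(node(node(e,X2,X2),h(h(node(e,X2,X2))),h(h(node(e,X2,X2)))),h(N))). Substituting into the earlier binding gives Q := h(h(node(e,X2,X2))).
Decompose mk/2: h(mk(false,3)) = X2,  3 = 3.
Bind X2 := h(mk(false,3)); substituting into the one remaining equation that mentions X2 gives: h(mk(N,Z)) = h(mk(node(node(e,h(mk(false,3)),h(mk(false,3))),h(h(node(e,h(mk(false,3)),h(mk(false,3))))),h(h(node(e,h(mk(false,3)),h(mk(false,3)))))),h(N))). Substituting into the earlier bindings gives Q := h(h(node(e,h(mk(false,3)),h(mk(false,3))))), P := node(e,h(mk(false,3)),h(mk(false,3))).
Delete trivial equation 3 = 3.
Decompose h/1: mk(N,Z) = mk(node(node(e,h(mk(false,3)),h(mk(false,3))),h(h(node(e,h(mk(false,3)),h(mk(false,3))))),h(h(node(e,h(mk(false,3)),h(mk(false,3)))))),h(N)).
Decompose mk/2: N = node(node(e,h(mk(false,3)),h(mk(false,3))),h(h(node(e,h(mk(false,3)),h(mk(false,3))))),h(h(node(e,h(mk(false,3)),h(mk(false,3)))))),  Z = h(N).
Bind N := node(node(e,h(mk(false,3)),h(mk(false,3))),h(h(node(e,h(mk(false,3)),h(mk(false,3))))),h(h(node(e,h(mk(false,3)),h(mk(false,3)))))); substituting into the remaining equation gives: Z = h(node(node(e,h(mk(false,3)),h(mk(false,3))),h(h(node(e,h(mk(false,3)),h(mk(false,3))))),h(h(node(e,h(mk(false,3)),h(mk(false,3))))))).
Bind Z := h(node(node(e,h(mk(false,3)),h(mk(false,3))),h(h(node(e,h(mk(false,3)),h(mk(false,3))))),h(h(node(e,h(mk(false,3)),h(mk(false,3))))))).
MGU = { Q := h(h(node(e,h(mk(false,3)),h(mk(false,3))))), P := node(e,h(mk(false,3)),h(mk(false,3))), X2 := h(mk(false,3)), N := node(node(e,h(mk(false,3)),h(mk(false,3))),h(h(node(e,h(mk(false,3)),h(mk(false,3))))),h(h(node(e,h(mk(false,3)),h(mk(false,3)))))), Z := h(node(node(e,h(mk(false,3)),h(mk(false,3))),h(h(node(e,h(mk(false,3)),h(mk(false,3))))),h(h(node(e,h(mk(false,3)),h(mk(false,3))))))) }, so Q := h(h(node(e,h(mk(false,3)),h(mk(false,3))))).

h(h(node(e,h(mk(false,3)),h(mk(false,3)))))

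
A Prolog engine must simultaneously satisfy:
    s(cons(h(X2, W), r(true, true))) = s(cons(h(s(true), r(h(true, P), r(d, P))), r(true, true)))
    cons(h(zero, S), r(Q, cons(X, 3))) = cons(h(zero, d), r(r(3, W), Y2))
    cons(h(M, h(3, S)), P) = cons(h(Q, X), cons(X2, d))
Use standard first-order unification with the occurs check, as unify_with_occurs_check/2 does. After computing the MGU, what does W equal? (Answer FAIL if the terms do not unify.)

r(h(true, cons(s(true), d)), r(d, cons(s(true), d)))

Decompose s/1: cons(h(X2, W), r(true, true)) = cons(h(s(true), r(h(true, P), r(d, P))), r(true, true)).
Decompose cons/2: h(X2, W) = h(s(true), r(h(true, P), r(d, P))),  r(true, true) = r(true, true).
Decompose h/2: X2 = s(true),  W = r(h(true, P), r(d, P)).
Bind X2 := s(true); substituting into the one remaining equation that mentions X2 gives: cons(h(M, h(3, S)), P) = cons(h(Q, X), cons(s(true), d)).
Bind W := r(h(true, P), r(d, P)); substituting into the one remaining equation that mentions W gives: cons(h(zero, S), r(Q, cons(X, 3))) = cons(h(zero, d), r(r(3, r(h(true, P), r(d, P))), Y2)).
Delete trivial equation r(true, true) = r(true, true).
Decompose cons/2: h(zero, S) = h(zero, d),  r(Q, cons(X, 3)) = r(r(3, r(h(true, P), r(d, P))), Y2).
Decompose h/2: zero = zero,  S = d.
Delete trivial equation zero = zero.
Bind S := d; substituting into the one remaining equation that mentions S gives: cons(h(M, h(3, d)), P) = cons(h(Q, X), cons(s(true), d)).
Decompose r/2: Q = r(3, r(h(true, P), r(d, P))),  cons(X, 3) = Y2.
Bind Q := r(3, r(h(true, P), r(d, P))); substituting into the one remaining equation that mentions Q gives: cons(h(M, h(3, d)), P) = cons(h(r(3, r(h(true, P), r(d, P))), X), cons(s(true), d)).
Bind Y2 := cons(X, 3); no other remaining equation mentions Y2.
Decompose cons/2: h(M, h(3, d)) = h(r(3, r(h(true, P), r(d, P))), X),  P = cons(s(true), d).
Decompose h/2: M = r(3, r(h(true, P), r(d, P))),  h(3, d) = X.
Bind M := r(3, r(h(true, P), r(d, P))); no other remaining equation mentions M.
Bind X := h(3, d); no other remaining equation mentions X. Substituting into the earlier binding gives Y2 := cons(h(3, d), 3).
Bind P := cons(s(true), d). Substituting into the earlier bindings gives W := r(h(true, cons(s(true), d)), r(d, cons(s(true), d))), Q := r(3, r(h(true, cons(s(true), d)), r(d, cons(s(true), d)))), M := r(3, r(h(true, cons(s(true), d)), r(d, cons(s(true), d)))).
MGU = { X2 = s(true), W = r(h(true, cons(s(true), d)), r(d, cons(s(true), d))), S = d, Q = r(3, r(h(true, cons(s(true), d)), r(d, cons(s(true), d)))), Y2 = cons(h(3, d), 3), M = r(3, r(h(true, cons(s(true), d)), r(d, cons(s(true), d)))), X = h(3, d), P = cons(s(true), d) }, so W = r(h(true, cons(s(true), d)), r(d, cons(s(true), d))).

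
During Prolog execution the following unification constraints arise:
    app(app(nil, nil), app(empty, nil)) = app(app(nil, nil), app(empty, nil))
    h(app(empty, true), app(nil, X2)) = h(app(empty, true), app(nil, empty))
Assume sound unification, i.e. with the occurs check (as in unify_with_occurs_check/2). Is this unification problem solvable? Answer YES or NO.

Delete trivial equation app(app(nil, nil), app(empty, nil)) = app(app(nil, nil), app(empty, nil)).
Decompose h/2: app(empty, true) = app(empty, true),  app(nil, X2) = app(nil, empty).
Delete trivial equation app(empty, true) = app(empty, true).
Decompose app/2: nil = nil,  X2 = empty.
Delete trivial equation nil = nil.
Bind X2 := empty.
No equations remain and no clash or occurs-check failure arose, so a unifier exists.

YES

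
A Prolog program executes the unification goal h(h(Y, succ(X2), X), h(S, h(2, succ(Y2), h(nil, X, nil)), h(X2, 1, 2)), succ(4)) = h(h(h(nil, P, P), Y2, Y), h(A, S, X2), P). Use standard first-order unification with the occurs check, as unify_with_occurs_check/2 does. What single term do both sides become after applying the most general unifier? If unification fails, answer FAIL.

FAIL

Decompose h/3: h(Y, succ(X2), X) = h(h(nil, P, P), Y2, Y),  h(S, h(2, succ(Y2), h(nil, X, nil)), h(X2, 1, 2)) = h(A, S, X2),  succ(4) = P.
Decompose h/3: Y = h(nil, P, P),  succ(X2) = Y2,  X = Y.
Bind Y := h(nil, P, P); substituting into the one remaining equation that mentions Y gives: X = h(nil, P, P).
Bind Y2 := succ(X2); substituting into the one remaining equation that mentions Y2 gives: h(S, h(2, succ(succ(X2)), h(nil, X, nil)), h(X2, 1, 2)) = h(A, S, X2).
Bind X := h(nil, P, P); substituting into the one remaining equation that mentions X gives: h(S, h(2, succ(succ(X2)), h(nil, h(nil, P, P), nil)), h(X2, 1, 2)) = h(A, S, X2).
Decompose h/3: S = A,  h(2, succ(succ(X2)), h(nil, h(nil, P, P), nil)) = S,  h(X2, 1, 2) = X2.
Bind S := A; substituting into the one remaining equation that mentions S gives: h(2, succ(succ(X2)), h(nil, h(nil, P, P), nil)) = A.
Bind A := h(2, succ(succ(X2)), h(nil, h(nil, P, P), nil)); no other remaining equation mentions A. Substituting into the earlier binding gives S := h(2, succ(succ(X2)), h(nil, h(nil, P, P), nil)).
Occurs check fails: X2 occurs in h(X2, 1, 2); the equation X2 = h(X2, 1, 2) has no finite solution.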